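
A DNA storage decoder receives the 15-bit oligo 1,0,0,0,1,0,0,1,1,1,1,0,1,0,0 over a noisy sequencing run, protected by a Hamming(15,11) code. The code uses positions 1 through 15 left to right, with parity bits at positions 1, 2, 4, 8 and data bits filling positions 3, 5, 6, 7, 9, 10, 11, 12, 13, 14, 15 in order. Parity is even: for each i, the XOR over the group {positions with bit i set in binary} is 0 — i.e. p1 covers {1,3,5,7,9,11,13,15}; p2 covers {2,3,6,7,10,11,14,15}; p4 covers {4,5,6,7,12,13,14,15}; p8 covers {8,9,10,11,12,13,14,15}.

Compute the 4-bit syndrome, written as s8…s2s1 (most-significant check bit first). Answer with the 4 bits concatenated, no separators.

1001

s1 (pos 1,3,5,7,9,11,13,15): 1⊕0⊕1⊕0⊕1⊕1⊕1⊕0 = 1
s2 (pos 2,3,6,7,10,11,14,15): 0⊕0⊕0⊕0⊕1⊕1⊕0⊕0 = 0
s4 (pos 4,5,6,7,12,13,14,15): 0⊕1⊕0⊕0⊕0⊕1⊕0⊕0 = 0
s8 (pos 8,9,10,11,12,13,14,15): 1⊕1⊕1⊕1⊕0⊕1⊕0⊕0 = 1
Syndrome s8…s1 = 1001 → error at position 9.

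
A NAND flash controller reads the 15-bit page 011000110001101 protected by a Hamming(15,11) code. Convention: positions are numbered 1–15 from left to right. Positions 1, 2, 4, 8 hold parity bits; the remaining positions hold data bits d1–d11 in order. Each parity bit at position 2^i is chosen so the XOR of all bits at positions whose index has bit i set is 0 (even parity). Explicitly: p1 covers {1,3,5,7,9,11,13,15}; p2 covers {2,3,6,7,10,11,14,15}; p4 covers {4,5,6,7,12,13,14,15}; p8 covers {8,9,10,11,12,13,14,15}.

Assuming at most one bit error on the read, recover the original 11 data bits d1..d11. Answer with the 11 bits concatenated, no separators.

10010001101

s1 (pos 1,3,5,7,9,11,13,15): 0⊕1⊕0⊕1⊕0⊕0⊕1⊕1 = 0
s2 (pos 2,3,6,7,10,11,14,15): 1⊕1⊕0⊕1⊕0⊕0⊕0⊕1 = 0
s4 (pos 4,5,6,7,12,13,14,15): 0⊕0⊕0⊕1⊕1⊕1⊕0⊕1 = 0
s8 (pos 8,9,10,11,12,13,14,15): 1⊕0⊕0⊕0⊕1⊕1⊕0⊕1 = 0
Syndrome s8…s1 = 0000 → no error.
Read data bits from positions 3,5,6,7,9,10,11,12,13,14,15: 10010001101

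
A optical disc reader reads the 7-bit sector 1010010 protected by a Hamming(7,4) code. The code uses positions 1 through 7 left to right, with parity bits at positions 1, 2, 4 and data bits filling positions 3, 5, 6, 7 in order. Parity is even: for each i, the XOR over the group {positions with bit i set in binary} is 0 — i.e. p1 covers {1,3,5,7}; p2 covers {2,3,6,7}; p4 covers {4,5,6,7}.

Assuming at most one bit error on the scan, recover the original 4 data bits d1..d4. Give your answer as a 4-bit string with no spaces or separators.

1010

s1 (pos 1,3,5,7): 1⊕1⊕0⊕0 = 0
s2 (pos 2,3,6,7): 0⊕1⊕1⊕0 = 0
s4 (pos 4,5,6,7): 0⊕0⊕1⊕0 = 1
Syndrome s4…s1 = 100 → error at position 4.
Flip position 4: 1010010 → 1011010
Read data bits from positions 3,5,6,7: 1010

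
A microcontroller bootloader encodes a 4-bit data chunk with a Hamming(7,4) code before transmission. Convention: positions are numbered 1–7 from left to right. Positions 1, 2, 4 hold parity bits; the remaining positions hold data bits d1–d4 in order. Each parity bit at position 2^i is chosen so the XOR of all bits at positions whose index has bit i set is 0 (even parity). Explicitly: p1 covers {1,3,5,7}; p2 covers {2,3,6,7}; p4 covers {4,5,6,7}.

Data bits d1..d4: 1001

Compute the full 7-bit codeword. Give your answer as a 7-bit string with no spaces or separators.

Place data at non-parity positions: p1 p2 1 p4 0 0 1
p1 (pos 1,3,5,7): XOR of data positions = 1⊕0⊕1 = 0
p2 (pos 2,3,6,7): XOR of data positions = 1⊕0⊕1 = 0
p4 (pos 4,5,6,7): XOR of data positions = 0⊕0⊕1 = 1
Codeword: 0011001

0011001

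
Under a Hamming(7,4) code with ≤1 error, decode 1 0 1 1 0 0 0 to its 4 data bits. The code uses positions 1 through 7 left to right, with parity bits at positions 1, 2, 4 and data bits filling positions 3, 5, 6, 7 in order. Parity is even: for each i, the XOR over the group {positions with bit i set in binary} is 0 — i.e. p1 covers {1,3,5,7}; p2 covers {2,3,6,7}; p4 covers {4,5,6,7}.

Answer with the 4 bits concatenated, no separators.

s1 (pos 1,3,5,7): 1⊕1⊕0⊕0 = 0
s2 (pos 2,3,6,7): 0⊕1⊕0⊕0 = 1
s4 (pos 4,5,6,7): 1⊕0⊕0⊕0 = 1
Syndrome s4…s1 = 110 → error at position 6.
Flip position 6: 1011000 → 1011010
Read data bits from positions 3,5,6,7: 1010

1010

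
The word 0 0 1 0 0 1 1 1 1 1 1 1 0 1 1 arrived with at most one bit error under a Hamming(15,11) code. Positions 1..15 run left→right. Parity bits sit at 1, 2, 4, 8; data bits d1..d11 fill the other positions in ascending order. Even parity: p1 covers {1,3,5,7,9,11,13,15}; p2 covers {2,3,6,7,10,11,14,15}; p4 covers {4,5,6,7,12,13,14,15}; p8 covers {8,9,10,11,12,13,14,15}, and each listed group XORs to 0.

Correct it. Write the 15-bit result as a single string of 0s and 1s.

s1 (pos 1,3,5,7,9,11,13,15): 0⊕1⊕0⊕1⊕1⊕1⊕0⊕1 = 1
s2 (pos 2,3,6,7,10,11,14,15): 0⊕1⊕1⊕1⊕1⊕1⊕1⊕1 = 1
s4 (pos 4,5,6,7,12,13,14,15): 0⊕0⊕1⊕1⊕1⊕0⊕1⊕1 = 1
s8 (pos 8,9,10,11,12,13,14,15): 1⊕1⊕1⊕1⊕1⊕0⊕1⊕1 = 1
Syndrome s8…s1 = 1111 → error at position 15.
Flip position 15: 001001111111011 → 001001111111010

001001111111010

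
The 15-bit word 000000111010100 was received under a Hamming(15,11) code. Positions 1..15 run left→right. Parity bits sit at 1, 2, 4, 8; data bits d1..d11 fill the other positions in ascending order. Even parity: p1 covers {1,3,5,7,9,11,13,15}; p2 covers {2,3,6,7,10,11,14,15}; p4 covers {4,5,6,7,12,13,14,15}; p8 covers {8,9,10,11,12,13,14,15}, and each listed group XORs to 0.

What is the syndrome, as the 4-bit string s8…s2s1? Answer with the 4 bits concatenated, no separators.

0000

s1 (pos 1,3,5,7,9,11,13,15): 0⊕0⊕0⊕1⊕1⊕1⊕1⊕0 = 0
s2 (pos 2,3,6,7,10,11,14,15): 0⊕0⊕0⊕1⊕0⊕1⊕0⊕0 = 0
s4 (pos 4,5,6,7,12,13,14,15): 0⊕0⊕0⊕1⊕0⊕1⊕0⊕0 = 0
s8 (pos 8,9,10,11,12,13,14,15): 1⊕1⊕0⊕1⊕0⊕1⊕0⊕0 = 0
Syndrome s8…s1 = 0000 → no error.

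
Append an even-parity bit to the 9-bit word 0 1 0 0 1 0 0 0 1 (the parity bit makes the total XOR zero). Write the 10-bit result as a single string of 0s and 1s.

XOR of the 9 data bits: 0⊕1⊕0⊕0⊕1⊕0⊕0⊕0⊕1 = 1
Parity bit = 1 (so all 10 bits XOR to 0).

0100100011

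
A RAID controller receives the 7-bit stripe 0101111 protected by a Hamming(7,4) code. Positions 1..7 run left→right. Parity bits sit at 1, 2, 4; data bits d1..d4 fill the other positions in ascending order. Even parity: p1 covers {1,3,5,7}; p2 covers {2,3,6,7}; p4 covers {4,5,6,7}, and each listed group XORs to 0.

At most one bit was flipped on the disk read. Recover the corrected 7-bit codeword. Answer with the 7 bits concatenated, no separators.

0001111

s1 (pos 1,3,5,7): 0⊕0⊕1⊕1 = 0
s2 (pos 2,3,6,7): 1⊕0⊕1⊕1 = 1
s4 (pos 4,5,6,7): 1⊕1⊕1⊕1 = 0
Syndrome s4…s1 = 010 → error at position 2.
Flip position 2: 0101111 → 0001111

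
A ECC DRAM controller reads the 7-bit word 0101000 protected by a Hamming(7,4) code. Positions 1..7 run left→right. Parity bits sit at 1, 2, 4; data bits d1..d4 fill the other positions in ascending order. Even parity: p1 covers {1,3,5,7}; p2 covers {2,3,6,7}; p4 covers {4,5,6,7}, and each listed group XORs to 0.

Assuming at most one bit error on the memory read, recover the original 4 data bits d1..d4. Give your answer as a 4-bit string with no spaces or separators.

0010

s1 (pos 1,3,5,7): 0⊕0⊕0⊕0 = 0
s2 (pos 2,3,6,7): 1⊕0⊕0⊕0 = 1
s4 (pos 4,5,6,7): 1⊕0⊕0⊕0 = 1
Syndrome s4…s1 = 110 → error at position 6.
Flip position 6: 0101000 → 0101010
Read data bits from positions 3,5,6,7: 0010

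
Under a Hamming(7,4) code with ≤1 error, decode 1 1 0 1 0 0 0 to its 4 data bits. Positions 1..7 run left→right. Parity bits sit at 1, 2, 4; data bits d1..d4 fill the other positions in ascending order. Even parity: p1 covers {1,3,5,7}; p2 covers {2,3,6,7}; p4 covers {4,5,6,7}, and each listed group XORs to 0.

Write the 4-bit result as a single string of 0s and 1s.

0001

s1 (pos 1,3,5,7): 1⊕0⊕0⊕0 = 1
s2 (pos 2,3,6,7): 1⊕0⊕0⊕0 = 1
s4 (pos 4,5,6,7): 1⊕0⊕0⊕0 = 1
Syndrome s4…s1 = 111 → error at position 7.
Flip position 7: 1101000 → 1101001
Read data bits from positions 3,5,6,7: 0001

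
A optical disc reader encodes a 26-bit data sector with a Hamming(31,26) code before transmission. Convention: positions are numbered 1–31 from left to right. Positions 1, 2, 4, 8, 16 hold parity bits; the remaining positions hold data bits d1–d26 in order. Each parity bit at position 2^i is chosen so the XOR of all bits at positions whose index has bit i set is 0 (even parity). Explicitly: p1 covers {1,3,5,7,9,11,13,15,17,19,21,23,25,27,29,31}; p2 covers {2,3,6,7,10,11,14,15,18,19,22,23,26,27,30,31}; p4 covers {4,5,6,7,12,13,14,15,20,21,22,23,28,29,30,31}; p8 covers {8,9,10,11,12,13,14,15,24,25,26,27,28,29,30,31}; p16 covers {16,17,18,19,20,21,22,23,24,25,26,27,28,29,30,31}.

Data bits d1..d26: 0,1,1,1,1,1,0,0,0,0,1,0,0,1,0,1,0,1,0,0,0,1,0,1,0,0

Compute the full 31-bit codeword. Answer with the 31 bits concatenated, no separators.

1101111111000011001010100010100

Place data at non-parity positions: p1 p2 0 p4 1 1 1 p8 1 1 0 0 0 0 1 p16 0 0 1 0 1 0 1 0 0 0 1 0 1 0 0
p1 (pos 1,3,5,7,9,11,13,15,17,19,21,23,25,27,29,31): XOR of data positions = 0⊕1⊕1⊕1⊕0⊕0⊕1⊕0⊕1⊕1⊕1⊕0⊕1⊕1⊕0 = 1
p2 (pos 2,3,6,7,10,11,14,15,18,19,22,23,26,27,30,31): XOR of data positions = 0⊕1⊕1⊕1⊕0⊕0⊕1⊕0⊕1⊕0⊕1⊕0⊕1⊕0⊕0 = 1
p4 (pos 4,5,6,7,12,13,14,15,20,21,22,23,28,29,30,31): XOR of data positions = 1⊕1⊕1⊕0⊕0⊕0⊕1⊕0⊕1⊕0⊕1⊕0⊕1⊕0⊕0 = 1
p8 (pos 8,9,10,11,12,13,14,15,24,25,26,27,28,29,30,31): XOR of data positions = 1⊕1⊕0⊕0⊕0⊕0⊕1⊕0⊕0⊕0⊕1⊕0⊕1⊕0⊕0 = 1
p16 (pos 16,17,18,19,20,21,22,23,24,25,26,27,28,29,30,31): XOR of data positions = 0⊕0⊕1⊕0⊕1⊕0⊕1⊕0⊕0⊕0⊕1⊕0⊕1⊕0⊕0 = 1
Codeword: 1101111111000011001010100010100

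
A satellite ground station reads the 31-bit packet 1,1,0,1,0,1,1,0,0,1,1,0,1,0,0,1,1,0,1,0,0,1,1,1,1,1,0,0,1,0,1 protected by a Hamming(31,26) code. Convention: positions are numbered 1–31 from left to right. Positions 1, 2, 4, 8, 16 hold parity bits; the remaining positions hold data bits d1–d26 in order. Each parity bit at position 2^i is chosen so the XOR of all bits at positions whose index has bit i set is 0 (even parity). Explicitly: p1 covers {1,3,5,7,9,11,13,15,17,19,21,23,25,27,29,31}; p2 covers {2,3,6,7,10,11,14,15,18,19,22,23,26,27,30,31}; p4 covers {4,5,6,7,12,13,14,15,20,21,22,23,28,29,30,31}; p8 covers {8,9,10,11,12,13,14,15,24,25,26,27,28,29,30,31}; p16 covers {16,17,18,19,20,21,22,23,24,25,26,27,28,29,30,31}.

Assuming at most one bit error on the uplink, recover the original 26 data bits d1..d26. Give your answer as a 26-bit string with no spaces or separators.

00110110100101001111100101

s1 (pos 1,3,5,7,9,11,13,15,17,19,21,23,25,27,29,31): 1⊕0⊕0⊕1⊕0⊕1⊕1⊕0⊕1⊕1⊕0⊕1⊕1⊕0⊕1⊕1 = 0
s2 (pos 2,3,6,7,10,11,14,15,18,19,22,23,26,27,30,31): 1⊕0⊕1⊕1⊕1⊕1⊕0⊕0⊕0⊕1⊕1⊕1⊕1⊕0⊕0⊕1 = 0
s4 (pos 4,5,6,7,12,13,14,15,20,21,22,23,28,29,30,31): 1⊕0⊕1⊕1⊕0⊕1⊕0⊕0⊕0⊕0⊕1⊕1⊕0⊕1⊕0⊕1 = 0
s8 (pos 8,9,10,11,12,13,14,15,24,25,26,27,28,29,30,31): 0⊕0⊕1⊕1⊕0⊕1⊕0⊕0⊕1⊕1⊕1⊕0⊕0⊕1⊕0⊕1 = 0
s16 (pos 16,17,18,19,20,21,22,23,24,25,26,27,28,29,30,31): 1⊕1⊕0⊕1⊕0⊕0⊕1⊕1⊕1⊕1⊕1⊕0⊕0⊕1⊕0⊕1 = 0
Syndrome s16…s1 = 00000 → no error.
Read data bits from positions 3,5,6,7,9,10,11,12,13,14,15,17,18,19,20,21,22,23,24,25,26,27,28,29,30,31: 00110110100101001111100101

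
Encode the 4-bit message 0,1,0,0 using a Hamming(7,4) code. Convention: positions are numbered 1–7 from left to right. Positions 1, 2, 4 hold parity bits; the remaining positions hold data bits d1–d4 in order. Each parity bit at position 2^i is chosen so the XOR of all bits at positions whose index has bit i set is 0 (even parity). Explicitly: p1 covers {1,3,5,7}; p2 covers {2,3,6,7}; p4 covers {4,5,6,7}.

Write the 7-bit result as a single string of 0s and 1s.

1001100

Place data at non-parity positions: p1 p2 0 p4 1 0 0
p1 (pos 1,3,5,7): XOR of data positions = 0⊕1⊕0 = 1
p2 (pos 2,3,6,7): XOR of data positions = 0⊕0⊕0 = 0
p4 (pos 4,5,6,7): XOR of data positions = 1⊕0⊕0 = 1
Codeword: 1001100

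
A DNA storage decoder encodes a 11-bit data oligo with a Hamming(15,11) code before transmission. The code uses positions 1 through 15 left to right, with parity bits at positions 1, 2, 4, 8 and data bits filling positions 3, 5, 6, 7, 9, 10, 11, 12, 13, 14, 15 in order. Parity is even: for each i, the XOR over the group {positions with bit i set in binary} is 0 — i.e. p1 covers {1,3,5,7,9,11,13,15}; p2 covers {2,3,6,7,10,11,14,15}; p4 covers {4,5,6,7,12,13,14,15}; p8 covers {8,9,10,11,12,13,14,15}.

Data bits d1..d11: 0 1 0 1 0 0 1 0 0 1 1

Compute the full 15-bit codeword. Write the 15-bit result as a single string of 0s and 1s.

Place data at non-parity positions: p1 p2 0 p4 1 0 1 p8 0 0 1 0 0 1 1
p1 (pos 1,3,5,7,9,11,13,15): XOR of data positions = 0⊕1⊕1⊕0⊕1⊕0⊕1 = 0
p2 (pos 2,3,6,7,10,11,14,15): XOR of data positions = 0⊕0⊕1⊕0⊕1⊕1⊕1 = 0
p4 (pos 4,5,6,7,12,13,14,15): XOR of data positions = 1⊕0⊕1⊕0⊕0⊕1⊕1 = 0
p8 (pos 8,9,10,11,12,13,14,15): XOR of data positions = 0⊕0⊕1⊕0⊕0⊕1⊕1 = 1
Codeword: 000010110010011

000010110010011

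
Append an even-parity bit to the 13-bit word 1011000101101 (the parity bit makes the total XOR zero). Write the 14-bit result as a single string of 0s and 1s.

10110001011011

XOR of the 13 data bits: 1⊕0⊕1⊕1⊕0⊕0⊕0⊕1⊕0⊕1⊕1⊕0⊕1 = 1
Parity bit = 1 (so all 14 bits XOR to 0).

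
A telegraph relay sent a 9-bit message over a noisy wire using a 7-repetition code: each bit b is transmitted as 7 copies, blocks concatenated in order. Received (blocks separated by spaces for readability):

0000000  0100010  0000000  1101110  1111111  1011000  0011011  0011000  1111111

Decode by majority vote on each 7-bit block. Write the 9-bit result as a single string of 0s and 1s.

Block 1 (0000000): 0 ones → 0
Block 2 (0100010): 2 ones → 0
Block 3 (0000000): 0 ones → 0
Block 4 (1101110): 5 ones → 1
Block 5 (1111111): 7 ones → 1
Block 6 (1011000): 3 ones → 0
Block 7 (0011011): 4 ones → 1
Block 8 (0011000): 2 ones → 0
Block 9 (1111111): 7 ones → 1

000110101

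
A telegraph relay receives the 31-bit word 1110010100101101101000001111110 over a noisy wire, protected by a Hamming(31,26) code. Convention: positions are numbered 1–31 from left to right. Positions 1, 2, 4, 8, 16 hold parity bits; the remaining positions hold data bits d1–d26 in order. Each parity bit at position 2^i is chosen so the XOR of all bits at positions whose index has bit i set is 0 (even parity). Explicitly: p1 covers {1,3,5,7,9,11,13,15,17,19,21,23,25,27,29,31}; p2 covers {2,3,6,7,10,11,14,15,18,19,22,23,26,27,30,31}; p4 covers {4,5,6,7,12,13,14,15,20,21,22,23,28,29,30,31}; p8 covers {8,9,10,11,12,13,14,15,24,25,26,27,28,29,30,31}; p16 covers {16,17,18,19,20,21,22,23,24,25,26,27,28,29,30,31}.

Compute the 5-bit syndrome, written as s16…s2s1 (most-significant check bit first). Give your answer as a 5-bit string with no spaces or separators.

s1 (pos 1,3,5,7,9,11,13,15,17,19,21,23,25,27,29,31): 1⊕1⊕0⊕0⊕0⊕1⊕1⊕0⊕1⊕1⊕0⊕0⊕1⊕1⊕1⊕0 = 1
s2 (pos 2,3,6,7,10,11,14,15,18,19,22,23,26,27,30,31): 1⊕1⊕1⊕0⊕0⊕1⊕1⊕0⊕0⊕1⊕0⊕0⊕1⊕1⊕1⊕0 = 1
s4 (pos 4,5,6,7,12,13,14,15,20,21,22,23,28,29,30,31): 0⊕0⊕1⊕0⊕0⊕1⊕1⊕0⊕0⊕0⊕0⊕0⊕1⊕1⊕1⊕0 = 0
s8 (pos 8,9,10,11,12,13,14,15,24,25,26,27,28,29,30,31): 1⊕0⊕0⊕1⊕0⊕1⊕1⊕0⊕0⊕1⊕1⊕1⊕1⊕1⊕1⊕0 = 0
s16 (pos 16,17,18,19,20,21,22,23,24,25,26,27,28,29,30,31): 1⊕1⊕0⊕1⊕0⊕0⊕0⊕0⊕0⊕1⊕1⊕1⊕1⊕1⊕1⊕0 = 1
Syndrome s16…s1 = 10011 → error at position 19.

10011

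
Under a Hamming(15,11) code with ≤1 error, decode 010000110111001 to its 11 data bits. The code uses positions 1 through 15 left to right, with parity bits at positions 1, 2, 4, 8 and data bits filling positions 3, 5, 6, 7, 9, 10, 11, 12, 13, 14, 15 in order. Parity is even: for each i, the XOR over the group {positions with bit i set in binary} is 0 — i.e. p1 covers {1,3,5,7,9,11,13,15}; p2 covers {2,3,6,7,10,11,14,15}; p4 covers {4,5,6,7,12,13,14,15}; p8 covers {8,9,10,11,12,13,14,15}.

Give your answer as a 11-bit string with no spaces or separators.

s1 (pos 1,3,5,7,9,11,13,15): 0⊕0⊕0⊕1⊕0⊕1⊕0⊕1 = 1
s2 (pos 2,3,6,7,10,11,14,15): 1⊕0⊕0⊕1⊕1⊕1⊕0⊕1 = 1
s4 (pos 4,5,6,7,12,13,14,15): 0⊕0⊕0⊕1⊕1⊕0⊕0⊕1 = 1
s8 (pos 8,9,10,11,12,13,14,15): 1⊕0⊕1⊕1⊕1⊕0⊕0⊕1 = 1
Syndrome s8…s1 = 1111 → error at position 15.
Flip position 15: 010000110111001 → 010000110111000
Read data bits from positions 3,5,6,7,9,10,11,12,13,14,15: 00010111000

00010111000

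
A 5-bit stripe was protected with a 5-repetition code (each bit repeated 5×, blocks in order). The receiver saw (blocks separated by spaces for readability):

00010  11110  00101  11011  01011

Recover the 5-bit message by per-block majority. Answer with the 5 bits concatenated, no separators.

Block 1 (00010): 1 one → 0
Block 2 (11110): 4 ones → 1
Block 3 (00101): 2 ones → 0
Block 4 (11011): 4 ones → 1
Block 5 (01011): 3 ones → 1

01011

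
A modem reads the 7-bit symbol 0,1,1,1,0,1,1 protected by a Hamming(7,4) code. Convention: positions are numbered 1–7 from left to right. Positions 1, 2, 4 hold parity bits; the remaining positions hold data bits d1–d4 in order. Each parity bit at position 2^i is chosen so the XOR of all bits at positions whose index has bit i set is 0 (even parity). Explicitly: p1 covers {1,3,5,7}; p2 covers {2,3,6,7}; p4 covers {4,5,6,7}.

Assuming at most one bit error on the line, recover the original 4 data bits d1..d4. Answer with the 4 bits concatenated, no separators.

s1 (pos 1,3,5,7): 0⊕1⊕0⊕1 = 0
s2 (pos 2,3,6,7): 1⊕1⊕1⊕1 = 0
s4 (pos 4,5,6,7): 1⊕0⊕1⊕1 = 1
Syndrome s4…s1 = 100 → error at position 4.
Flip position 4: 0111011 → 0110011
Read data bits from positions 3,5,6,7: 1011

1011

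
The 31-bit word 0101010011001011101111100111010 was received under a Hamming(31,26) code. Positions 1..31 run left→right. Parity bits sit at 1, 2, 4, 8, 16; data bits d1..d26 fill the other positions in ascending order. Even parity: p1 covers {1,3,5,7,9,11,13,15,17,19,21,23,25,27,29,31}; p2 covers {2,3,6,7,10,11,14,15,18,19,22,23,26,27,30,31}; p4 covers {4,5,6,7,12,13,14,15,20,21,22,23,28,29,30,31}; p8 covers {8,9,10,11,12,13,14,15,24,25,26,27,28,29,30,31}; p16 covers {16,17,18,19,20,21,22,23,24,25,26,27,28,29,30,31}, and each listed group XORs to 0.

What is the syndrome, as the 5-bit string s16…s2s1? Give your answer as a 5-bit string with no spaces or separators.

s1 (pos 1,3,5,7,9,11,13,15,17,19,21,23,25,27,29,31): 0⊕0⊕0⊕0⊕1⊕0⊕1⊕1⊕1⊕1⊕1⊕1⊕0⊕1⊕0⊕0 = 0
s2 (pos 2,3,6,7,10,11,14,15,18,19,22,23,26,27,30,31): 1⊕0⊕1⊕0⊕1⊕0⊕0⊕1⊕0⊕1⊕1⊕1⊕1⊕1⊕1⊕0 = 0
s4 (pos 4,5,6,7,12,13,14,15,20,21,22,23,28,29,30,31): 1⊕0⊕1⊕0⊕0⊕1⊕0⊕1⊕1⊕1⊕1⊕1⊕1⊕0⊕1⊕0 = 0
s8 (pos 8,9,10,11,12,13,14,15,24,25,26,27,28,29,30,31): 0⊕1⊕1⊕0⊕0⊕1⊕0⊕1⊕0⊕0⊕1⊕1⊕1⊕0⊕1⊕0 = 0
s16 (pos 16,17,18,19,20,21,22,23,24,25,26,27,28,29,30,31): 1⊕1⊕0⊕1⊕1⊕1⊕1⊕1⊕0⊕0⊕1⊕1⊕1⊕0⊕1⊕0 = 1
Syndrome s16…s1 = 10000 → error at position 16.

10000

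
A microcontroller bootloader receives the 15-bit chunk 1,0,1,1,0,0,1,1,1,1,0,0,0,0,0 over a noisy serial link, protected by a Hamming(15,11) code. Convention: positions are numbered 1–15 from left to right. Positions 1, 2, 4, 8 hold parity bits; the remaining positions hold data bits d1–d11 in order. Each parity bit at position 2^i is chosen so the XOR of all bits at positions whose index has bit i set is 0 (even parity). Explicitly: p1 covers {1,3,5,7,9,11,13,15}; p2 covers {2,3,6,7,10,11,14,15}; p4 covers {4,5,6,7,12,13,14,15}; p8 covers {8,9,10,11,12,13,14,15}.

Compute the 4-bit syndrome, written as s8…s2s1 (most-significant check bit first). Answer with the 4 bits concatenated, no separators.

1010

s1 (pos 1,3,5,7,9,11,13,15): 1⊕1⊕0⊕1⊕1⊕0⊕0⊕0 = 0
s2 (pos 2,3,6,7,10,11,14,15): 0⊕1⊕0⊕1⊕1⊕0⊕0⊕0 = 1
s4 (pos 4,5,6,7,12,13,14,15): 1⊕0⊕0⊕1⊕0⊕0⊕0⊕0 = 0
s8 (pos 8,9,10,11,12,13,14,15): 1⊕1⊕1⊕0⊕0⊕0⊕0⊕0 = 1
Syndrome s8…s1 = 1010 → error at position 10.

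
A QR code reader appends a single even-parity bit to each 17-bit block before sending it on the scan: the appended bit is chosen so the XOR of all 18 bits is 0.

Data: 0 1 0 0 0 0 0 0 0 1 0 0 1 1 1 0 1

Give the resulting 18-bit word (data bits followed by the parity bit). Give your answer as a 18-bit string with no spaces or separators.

XOR of the 17 data bits: 0⊕1⊕0⊕0⊕0⊕0⊕0⊕0⊕0⊕1⊕0⊕0⊕1⊕1⊕1⊕0⊕1 = 0
Parity bit = 0 (so all 18 bits XOR to 0).

010000000100111010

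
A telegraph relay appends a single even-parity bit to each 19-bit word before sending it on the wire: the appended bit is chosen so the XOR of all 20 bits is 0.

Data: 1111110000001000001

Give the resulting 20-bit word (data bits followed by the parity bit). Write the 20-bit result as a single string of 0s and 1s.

XOR of the 19 data bits: 1⊕1⊕1⊕1⊕1⊕1⊕0⊕0⊕0⊕0⊕0⊕0⊕1⊕0⊕0⊕0⊕0⊕0⊕1 = 0
Parity bit = 0 (so all 20 bits XOR to 0).

11111100000010000010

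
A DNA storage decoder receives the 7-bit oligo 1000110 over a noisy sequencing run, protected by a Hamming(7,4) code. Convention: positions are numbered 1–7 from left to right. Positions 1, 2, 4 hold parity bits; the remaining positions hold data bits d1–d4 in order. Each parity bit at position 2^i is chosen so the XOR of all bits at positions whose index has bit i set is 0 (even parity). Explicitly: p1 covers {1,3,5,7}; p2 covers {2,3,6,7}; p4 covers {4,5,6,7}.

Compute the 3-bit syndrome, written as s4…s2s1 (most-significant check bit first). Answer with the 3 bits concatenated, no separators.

s1 (pos 1,3,5,7): 1⊕0⊕1⊕0 = 0
s2 (pos 2,3,6,7): 0⊕0⊕1⊕0 = 1
s4 (pos 4,5,6,7): 0⊕1⊕1⊕0 = 0
Syndrome s4…s1 = 010 → error at position 2.

010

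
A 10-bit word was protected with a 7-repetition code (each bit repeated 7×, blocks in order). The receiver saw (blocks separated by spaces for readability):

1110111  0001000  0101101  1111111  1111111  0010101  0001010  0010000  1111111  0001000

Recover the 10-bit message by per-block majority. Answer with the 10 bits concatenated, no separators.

Block 1 (1110111): 6 ones → 1
Block 2 (0001000): 1 one → 0
Block 3 (0101101): 4 ones → 1
Block 4 (1111111): 7 ones → 1
Block 5 (1111111): 7 ones → 1
Block 6 (0010101): 3 ones → 0
Block 7 (0001010): 2 ones → 0
Block 8 (0010000): 1 one → 0
Block 9 (1111111): 7 ones → 1
Block 10 (0001000): 1 one → 0

1011100010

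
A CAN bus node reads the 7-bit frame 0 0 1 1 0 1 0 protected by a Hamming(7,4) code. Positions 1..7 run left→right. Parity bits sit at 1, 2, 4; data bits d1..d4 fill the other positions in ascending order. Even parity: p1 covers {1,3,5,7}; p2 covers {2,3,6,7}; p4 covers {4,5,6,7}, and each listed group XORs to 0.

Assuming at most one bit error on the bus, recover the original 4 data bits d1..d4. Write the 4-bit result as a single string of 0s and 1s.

s1 (pos 1,3,5,7): 0⊕1⊕0⊕0 = 1
s2 (pos 2,3,6,7): 0⊕1⊕1⊕0 = 0
s4 (pos 4,5,6,7): 1⊕0⊕1⊕0 = 0
Syndrome s4…s1 = 001 → error at position 1.
Flip position 1: 0011010 → 1011010
Read data bits from positions 3,5,6,7: 1010

1010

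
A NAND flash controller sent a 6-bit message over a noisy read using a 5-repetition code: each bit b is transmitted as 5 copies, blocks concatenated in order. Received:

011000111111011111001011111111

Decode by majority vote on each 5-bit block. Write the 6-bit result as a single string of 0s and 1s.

Block 1 (01100): 2 ones → 0
Block 2 (01111): 4 ones → 1
Block 3 (11011): 4 ones → 1
Block 4 (11100): 3 ones → 1
Block 5 (10111): 4 ones → 1
Block 6 (11111): 5 ones → 1

011111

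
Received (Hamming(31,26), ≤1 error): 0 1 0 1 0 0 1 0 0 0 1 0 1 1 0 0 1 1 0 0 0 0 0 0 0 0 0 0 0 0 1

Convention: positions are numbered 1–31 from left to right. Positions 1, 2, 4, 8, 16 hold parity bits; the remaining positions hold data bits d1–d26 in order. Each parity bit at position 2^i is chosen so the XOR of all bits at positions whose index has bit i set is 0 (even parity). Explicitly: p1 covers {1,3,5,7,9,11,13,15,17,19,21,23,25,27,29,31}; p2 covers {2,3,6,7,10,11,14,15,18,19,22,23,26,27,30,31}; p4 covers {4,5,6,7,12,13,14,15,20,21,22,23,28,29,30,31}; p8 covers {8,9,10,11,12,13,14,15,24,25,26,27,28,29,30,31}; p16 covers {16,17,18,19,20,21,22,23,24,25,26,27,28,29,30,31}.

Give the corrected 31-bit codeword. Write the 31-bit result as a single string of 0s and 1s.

0101001000101100110010000000001

s1 (pos 1,3,5,7,9,11,13,15,17,19,21,23,25,27,29,31): 0⊕0⊕0⊕1⊕0⊕1⊕1⊕0⊕1⊕0⊕0⊕0⊕0⊕0⊕0⊕1 = 1
s2 (pos 2,3,6,7,10,11,14,15,18,19,22,23,26,27,30,31): 1⊕0⊕0⊕1⊕0⊕1⊕1⊕0⊕1⊕0⊕0⊕0⊕0⊕0⊕0⊕1 = 0
s4 (pos 4,5,6,7,12,13,14,15,20,21,22,23,28,29,30,31): 1⊕0⊕0⊕1⊕0⊕1⊕1⊕0⊕0⊕0⊕0⊕0⊕0⊕0⊕0⊕1 = 1
s8 (pos 8,9,10,11,12,13,14,15,24,25,26,27,28,29,30,31): 0⊕0⊕0⊕1⊕0⊕1⊕1⊕0⊕0⊕0⊕0⊕0⊕0⊕0⊕0⊕1 = 0
s16 (pos 16,17,18,19,20,21,22,23,24,25,26,27,28,29,30,31): 0⊕1⊕1⊕0⊕0⊕0⊕0⊕0⊕0⊕0⊕0⊕0⊕0⊕0⊕0⊕1 = 1
Syndrome s16…s1 = 10101 → error at position 21.
Flip position 21: 0101001000101100110000000000001 → 0101001000101100110010000000001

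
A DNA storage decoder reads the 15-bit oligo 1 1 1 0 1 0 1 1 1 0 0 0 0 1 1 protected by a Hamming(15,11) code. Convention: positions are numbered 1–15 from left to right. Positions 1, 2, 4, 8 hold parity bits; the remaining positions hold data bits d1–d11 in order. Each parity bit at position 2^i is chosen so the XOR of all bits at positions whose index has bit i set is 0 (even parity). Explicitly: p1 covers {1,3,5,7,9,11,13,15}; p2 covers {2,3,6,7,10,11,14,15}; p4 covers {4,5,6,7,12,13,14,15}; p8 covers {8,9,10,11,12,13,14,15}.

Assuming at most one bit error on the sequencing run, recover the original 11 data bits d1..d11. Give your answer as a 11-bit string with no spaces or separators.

11011000011

s1 (pos 1,3,5,7,9,11,13,15): 1⊕1⊕1⊕1⊕1⊕0⊕0⊕1 = 0
s2 (pos 2,3,6,7,10,11,14,15): 1⊕1⊕0⊕1⊕0⊕0⊕1⊕1 = 1
s4 (pos 4,5,6,7,12,13,14,15): 0⊕1⊕0⊕1⊕0⊕0⊕1⊕1 = 0
s8 (pos 8,9,10,11,12,13,14,15): 1⊕1⊕0⊕0⊕0⊕0⊕1⊕1 = 0
Syndrome s8…s1 = 0010 → error at position 2.
Flip position 2: 111010111000011 → 101010111000011
Read data bits from positions 3,5,6,7,9,10,11,12,13,14,15: 11011000011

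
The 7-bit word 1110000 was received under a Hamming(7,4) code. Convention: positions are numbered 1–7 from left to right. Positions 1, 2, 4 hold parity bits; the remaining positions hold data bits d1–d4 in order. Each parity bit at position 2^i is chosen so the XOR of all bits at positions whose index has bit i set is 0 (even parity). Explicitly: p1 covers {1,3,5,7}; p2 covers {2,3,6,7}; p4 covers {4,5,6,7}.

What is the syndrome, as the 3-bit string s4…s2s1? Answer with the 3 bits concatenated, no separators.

s1 (pos 1,3,5,7): 1⊕1⊕0⊕0 = 0
s2 (pos 2,3,6,7): 1⊕1⊕0⊕0 = 0
s4 (pos 4,5,6,7): 0⊕0⊕0⊕0 = 0
Syndrome s4…s1 = 000 → no error.

000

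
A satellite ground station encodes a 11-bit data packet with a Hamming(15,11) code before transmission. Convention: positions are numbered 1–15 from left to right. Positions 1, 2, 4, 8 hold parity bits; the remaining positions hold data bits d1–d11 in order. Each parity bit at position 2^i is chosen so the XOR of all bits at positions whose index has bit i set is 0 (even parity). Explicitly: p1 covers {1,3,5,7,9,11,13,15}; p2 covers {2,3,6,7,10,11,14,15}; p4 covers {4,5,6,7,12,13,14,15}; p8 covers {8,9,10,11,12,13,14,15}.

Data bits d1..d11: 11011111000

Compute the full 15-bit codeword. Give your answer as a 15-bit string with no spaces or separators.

101110101111000

Place data at non-parity positions: p1 p2 1 p4 1 0 1 p8 1 1 1 1 0 0 0
p1 (pos 1,3,5,7,9,11,13,15): XOR of data positions = 1⊕1⊕1⊕1⊕1⊕0⊕0 = 1
p2 (pos 2,3,6,7,10,11,14,15): XOR of data positions = 1⊕0⊕1⊕1⊕1⊕0⊕0 = 0
p4 (pos 4,5,6,7,12,13,14,15): XOR of data positions = 1⊕0⊕1⊕1⊕0⊕0⊕0 = 1
p8 (pos 8,9,10,11,12,13,14,15): XOR of data positions = 1⊕1⊕1⊕1⊕0⊕0⊕0 = 0
Codeword: 101110101111000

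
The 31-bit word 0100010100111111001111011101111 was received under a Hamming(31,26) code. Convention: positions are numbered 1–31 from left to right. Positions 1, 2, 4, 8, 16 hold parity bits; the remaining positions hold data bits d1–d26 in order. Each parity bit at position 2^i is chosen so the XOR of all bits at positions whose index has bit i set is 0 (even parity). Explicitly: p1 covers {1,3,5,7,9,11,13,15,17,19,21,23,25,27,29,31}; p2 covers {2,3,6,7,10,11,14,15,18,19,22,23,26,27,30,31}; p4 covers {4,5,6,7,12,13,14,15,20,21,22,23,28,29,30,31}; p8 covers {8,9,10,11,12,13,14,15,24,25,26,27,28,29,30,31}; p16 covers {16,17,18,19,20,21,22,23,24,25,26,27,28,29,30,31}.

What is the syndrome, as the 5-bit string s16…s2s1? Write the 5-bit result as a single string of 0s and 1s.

01000

s1 (pos 1,3,5,7,9,11,13,15,17,19,21,23,25,27,29,31): 0⊕0⊕0⊕0⊕0⊕1⊕1⊕1⊕0⊕1⊕1⊕0⊕1⊕0⊕1⊕1 = 0
s2 (pos 2,3,6,7,10,11,14,15,18,19,22,23,26,27,30,31): 1⊕0⊕1⊕0⊕0⊕1⊕1⊕1⊕0⊕1⊕1⊕0⊕1⊕0⊕1⊕1 = 0
s4 (pos 4,5,6,7,12,13,14,15,20,21,22,23,28,29,30,31): 0⊕0⊕1⊕0⊕1⊕1⊕1⊕1⊕1⊕1⊕1⊕0⊕1⊕1⊕1⊕1 = 0
s8 (pos 8,9,10,11,12,13,14,15,24,25,26,27,28,29,30,31): 1⊕0⊕0⊕1⊕1⊕1⊕1⊕1⊕1⊕1⊕1⊕0⊕1⊕1⊕1⊕1 = 1
s16 (pos 16,17,18,19,20,21,22,23,24,25,26,27,28,29,30,31): 1⊕0⊕0⊕1⊕1⊕1⊕1⊕0⊕1⊕1⊕1⊕0⊕1⊕1⊕1⊕1 = 0
Syndrome s16…s1 = 01000 → error at position 8.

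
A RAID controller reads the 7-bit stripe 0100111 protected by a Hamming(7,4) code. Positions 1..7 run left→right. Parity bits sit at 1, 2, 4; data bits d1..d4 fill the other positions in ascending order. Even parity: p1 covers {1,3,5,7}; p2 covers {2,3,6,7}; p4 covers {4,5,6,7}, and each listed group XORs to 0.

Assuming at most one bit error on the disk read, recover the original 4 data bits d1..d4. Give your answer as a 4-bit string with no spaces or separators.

0101

s1 (pos 1,3,5,7): 0⊕0⊕1⊕1 = 0
s2 (pos 2,3,6,7): 1⊕0⊕1⊕1 = 1
s4 (pos 4,5,6,7): 0⊕1⊕1⊕1 = 1
Syndrome s4…s1 = 110 → error at position 6.
Flip position 6: 0100111 → 0100101
Read data bits from positions 3,5,6,7: 0101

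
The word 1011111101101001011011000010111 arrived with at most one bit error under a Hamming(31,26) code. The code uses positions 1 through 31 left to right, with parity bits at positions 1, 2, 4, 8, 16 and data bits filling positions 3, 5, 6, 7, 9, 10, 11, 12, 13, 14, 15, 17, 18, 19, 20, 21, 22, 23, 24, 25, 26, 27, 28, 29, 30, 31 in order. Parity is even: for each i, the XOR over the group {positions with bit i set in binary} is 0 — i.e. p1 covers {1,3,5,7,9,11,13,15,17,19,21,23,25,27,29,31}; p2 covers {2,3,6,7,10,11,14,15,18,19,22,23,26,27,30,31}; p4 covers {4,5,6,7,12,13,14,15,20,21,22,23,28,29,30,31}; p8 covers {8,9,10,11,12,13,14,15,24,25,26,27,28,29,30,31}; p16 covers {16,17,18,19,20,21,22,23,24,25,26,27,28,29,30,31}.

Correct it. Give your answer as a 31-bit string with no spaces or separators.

1011111101101001010011000010111

s1 (pos 1,3,5,7,9,11,13,15,17,19,21,23,25,27,29,31): 1⊕1⊕1⊕1⊕0⊕1⊕1⊕0⊕0⊕1⊕1⊕0⊕0⊕1⊕1⊕1 = 1
s2 (pos 2,3,6,7,10,11,14,15,18,19,22,23,26,27,30,31): 0⊕1⊕1⊕1⊕1⊕1⊕0⊕0⊕1⊕1⊕1⊕0⊕0⊕1⊕1⊕1 = 1
s4 (pos 4,5,6,7,12,13,14,15,20,21,22,23,28,29,30,31): 1⊕1⊕1⊕1⊕0⊕1⊕0⊕0⊕0⊕1⊕1⊕0⊕0⊕1⊕1⊕1 = 0
s8 (pos 8,9,10,11,12,13,14,15,24,25,26,27,28,29,30,31): 1⊕0⊕1⊕1⊕0⊕1⊕0⊕0⊕0⊕0⊕0⊕1⊕0⊕1⊕1⊕1 = 0
s16 (pos 16,17,18,19,20,21,22,23,24,25,26,27,28,29,30,31): 1⊕0⊕1⊕1⊕0⊕1⊕1⊕0⊕0⊕0⊕0⊕1⊕0⊕1⊕1⊕1 = 1
Syndrome s16…s1 = 10011 → error at position 19.
Flip position 19: 1011111101101001011011000010111 → 1011111101101001010011000010111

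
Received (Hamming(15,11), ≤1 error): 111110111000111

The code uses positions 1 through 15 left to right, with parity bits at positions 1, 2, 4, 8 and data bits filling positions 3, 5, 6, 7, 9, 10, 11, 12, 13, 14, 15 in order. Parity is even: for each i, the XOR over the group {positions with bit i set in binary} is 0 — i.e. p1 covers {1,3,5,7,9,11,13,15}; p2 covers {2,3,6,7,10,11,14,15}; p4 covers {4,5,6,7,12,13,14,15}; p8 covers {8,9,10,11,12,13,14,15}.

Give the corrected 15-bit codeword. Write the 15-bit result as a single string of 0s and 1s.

111110111010111

s1 (pos 1,3,5,7,9,11,13,15): 1⊕1⊕1⊕1⊕1⊕0⊕1⊕1 = 1
s2 (pos 2,3,6,7,10,11,14,15): 1⊕1⊕0⊕1⊕0⊕0⊕1⊕1 = 1
s4 (pos 4,5,6,7,12,13,14,15): 1⊕1⊕0⊕1⊕0⊕1⊕1⊕1 = 0
s8 (pos 8,9,10,11,12,13,14,15): 1⊕1⊕0⊕0⊕0⊕1⊕1⊕1 = 1
Syndrome s8…s1 = 1011 → error at position 11.
Flip position 11: 111110111000111 → 111110111010111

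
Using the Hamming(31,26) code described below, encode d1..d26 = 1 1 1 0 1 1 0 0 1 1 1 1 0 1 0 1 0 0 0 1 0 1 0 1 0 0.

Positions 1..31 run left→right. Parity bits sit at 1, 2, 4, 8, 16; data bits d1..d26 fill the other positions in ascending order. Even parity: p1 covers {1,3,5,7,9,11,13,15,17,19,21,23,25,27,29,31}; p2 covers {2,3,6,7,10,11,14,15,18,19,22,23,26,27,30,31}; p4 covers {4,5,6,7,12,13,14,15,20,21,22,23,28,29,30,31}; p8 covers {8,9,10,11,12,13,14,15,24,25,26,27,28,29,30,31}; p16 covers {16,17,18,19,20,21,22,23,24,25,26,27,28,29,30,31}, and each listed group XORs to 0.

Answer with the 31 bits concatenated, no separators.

Place data at non-parity positions: p1 p2 1 p4 1 1 0 p8 1 1 0 0 1 1 1 p16 1 0 1 0 1 0 0 0 1 0 1 0 1 0 0
p1 (pos 1,3,5,7,9,11,13,15,17,19,21,23,25,27,29,31): XOR of data positions = 1⊕1⊕0⊕1⊕0⊕1⊕1⊕1⊕1⊕1⊕0⊕1⊕1⊕1⊕0 = 1
p2 (pos 2,3,6,7,10,11,14,15,18,19,22,23,26,27,30,31): XOR of data positions = 1⊕1⊕0⊕1⊕0⊕1⊕1⊕0⊕1⊕0⊕0⊕0⊕1⊕0⊕0 = 1
p4 (pos 4,5,6,7,12,13,14,15,20,21,22,23,28,29,30,31): XOR of data positions = 1⊕1⊕0⊕0⊕1⊕1⊕1⊕0⊕1⊕0⊕0⊕0⊕1⊕0⊕0 = 1
p8 (pos 8,9,10,11,12,13,14,15,24,25,26,27,28,29,30,31): XOR of data positions = 1⊕1⊕0⊕0⊕1⊕1⊕1⊕0⊕1⊕0⊕1⊕0⊕1⊕0⊕0 = 0
p16 (pos 16,17,18,19,20,21,22,23,24,25,26,27,28,29,30,31): XOR of data positions = 1⊕0⊕1⊕0⊕1⊕0⊕0⊕0⊕1⊕0⊕1⊕0⊕1⊕0⊕0 = 0
Codeword: 1111110011001110101010001010100

1111110011001110101010001010100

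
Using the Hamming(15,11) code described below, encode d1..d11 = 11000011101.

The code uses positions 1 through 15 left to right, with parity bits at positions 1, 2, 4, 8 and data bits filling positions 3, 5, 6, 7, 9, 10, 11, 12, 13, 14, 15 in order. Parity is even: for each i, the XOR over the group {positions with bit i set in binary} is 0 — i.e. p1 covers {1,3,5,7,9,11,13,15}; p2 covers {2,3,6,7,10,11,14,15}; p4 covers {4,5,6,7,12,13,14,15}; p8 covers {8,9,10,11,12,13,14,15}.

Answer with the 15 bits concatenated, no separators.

Place data at non-parity positions: p1 p2 1 p4 1 0 0 p8 0 0 1 1 1 0 1
p1 (pos 1,3,5,7,9,11,13,15): XOR of data positions = 1⊕1⊕0⊕0⊕1⊕1⊕1 = 1
p2 (pos 2,3,6,7,10,11,14,15): XOR of data positions = 1⊕0⊕0⊕0⊕1⊕0⊕1 = 1
p4 (pos 4,5,6,7,12,13,14,15): XOR of data positions = 1⊕0⊕0⊕1⊕1⊕0⊕1 = 0
p8 (pos 8,9,10,11,12,13,14,15): XOR of data positions = 0⊕0⊕1⊕1⊕1⊕0⊕1 = 0
Codeword: 111010000011101

111010000011101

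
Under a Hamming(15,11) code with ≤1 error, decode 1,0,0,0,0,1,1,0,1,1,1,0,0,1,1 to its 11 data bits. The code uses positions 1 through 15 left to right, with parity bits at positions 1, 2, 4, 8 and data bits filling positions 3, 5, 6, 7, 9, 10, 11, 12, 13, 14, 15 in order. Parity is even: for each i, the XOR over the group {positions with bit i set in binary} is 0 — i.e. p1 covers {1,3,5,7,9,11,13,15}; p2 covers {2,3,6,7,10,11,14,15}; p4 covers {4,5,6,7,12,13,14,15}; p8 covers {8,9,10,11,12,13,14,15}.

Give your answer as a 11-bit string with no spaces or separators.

s1 (pos 1,3,5,7,9,11,13,15): 1⊕0⊕0⊕1⊕1⊕1⊕0⊕1 = 1
s2 (pos 2,3,6,7,10,11,14,15): 0⊕0⊕1⊕1⊕1⊕1⊕1⊕1 = 0
s4 (pos 4,5,6,7,12,13,14,15): 0⊕0⊕1⊕1⊕0⊕0⊕1⊕1 = 0
s8 (pos 8,9,10,11,12,13,14,15): 0⊕1⊕1⊕1⊕0⊕0⊕1⊕1 = 1
Syndrome s8…s1 = 1001 → error at position 9.
Flip position 9: 100001101110011 → 100001100110011
Read data bits from positions 3,5,6,7,9,10,11,12,13,14,15: 00110110011

00110110011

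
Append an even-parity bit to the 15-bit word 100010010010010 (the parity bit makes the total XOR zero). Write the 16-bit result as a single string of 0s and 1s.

1000100100100101

XOR of the 15 data bits: 1⊕0⊕0⊕0⊕1⊕0⊕0⊕1⊕0⊕0⊕1⊕0⊕0⊕1⊕0 = 1
Parity bit = 1 (so all 16 bits XOR to 0).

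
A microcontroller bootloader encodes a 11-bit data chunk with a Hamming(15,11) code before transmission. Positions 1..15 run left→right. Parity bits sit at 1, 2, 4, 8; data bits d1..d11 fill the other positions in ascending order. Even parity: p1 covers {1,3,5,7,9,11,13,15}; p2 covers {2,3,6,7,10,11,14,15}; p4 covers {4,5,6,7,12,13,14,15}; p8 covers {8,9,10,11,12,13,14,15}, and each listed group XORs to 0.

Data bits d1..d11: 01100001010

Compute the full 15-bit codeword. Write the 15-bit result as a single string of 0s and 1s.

Place data at non-parity positions: p1 p2 0 p4 1 1 0 p8 0 0 0 1 0 1 0
p1 (pos 1,3,5,7,9,11,13,15): XOR of data positions = 0⊕1⊕0⊕0⊕0⊕0⊕0 = 1
p2 (pos 2,3,6,7,10,11,14,15): XOR of data positions = 0⊕1⊕0⊕0⊕0⊕1⊕0 = 0
p4 (pos 4,5,6,7,12,13,14,15): XOR of data positions = 1⊕1⊕0⊕1⊕0⊕1⊕0 = 0
p8 (pos 8,9,10,11,12,13,14,15): XOR of data positions = 0⊕0⊕0⊕1⊕0⊕1⊕0 = 0
Codeword: 100011000001010

100011000001010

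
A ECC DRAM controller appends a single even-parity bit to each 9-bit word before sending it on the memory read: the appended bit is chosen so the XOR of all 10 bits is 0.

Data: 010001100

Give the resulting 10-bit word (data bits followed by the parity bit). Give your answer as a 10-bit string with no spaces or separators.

XOR of the 9 data bits: 0⊕1⊕0⊕0⊕0⊕1⊕1⊕0⊕0 = 1
Parity bit = 1 (so all 10 bits XOR to 0).

0100011001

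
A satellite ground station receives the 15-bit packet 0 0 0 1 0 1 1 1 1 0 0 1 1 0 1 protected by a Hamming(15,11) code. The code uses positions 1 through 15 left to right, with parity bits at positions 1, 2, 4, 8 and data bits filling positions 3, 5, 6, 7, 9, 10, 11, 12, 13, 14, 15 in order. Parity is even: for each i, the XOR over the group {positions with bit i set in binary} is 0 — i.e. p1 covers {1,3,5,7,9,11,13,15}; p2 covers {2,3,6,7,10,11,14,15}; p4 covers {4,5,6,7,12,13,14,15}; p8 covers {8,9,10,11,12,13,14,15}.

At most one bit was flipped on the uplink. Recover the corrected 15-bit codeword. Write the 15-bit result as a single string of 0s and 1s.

s1 (pos 1,3,5,7,9,11,13,15): 0⊕0⊕0⊕1⊕1⊕0⊕1⊕1 = 0
s2 (pos 2,3,6,7,10,11,14,15): 0⊕0⊕1⊕1⊕0⊕0⊕0⊕1 = 1
s4 (pos 4,5,6,7,12,13,14,15): 1⊕0⊕1⊕1⊕1⊕1⊕0⊕1 = 0
s8 (pos 8,9,10,11,12,13,14,15): 1⊕1⊕0⊕0⊕1⊕1⊕0⊕1 = 1
Syndrome s8…s1 = 1010 → error at position 10.
Flip position 10: 000101111001101 → 000101111101101

000101111101101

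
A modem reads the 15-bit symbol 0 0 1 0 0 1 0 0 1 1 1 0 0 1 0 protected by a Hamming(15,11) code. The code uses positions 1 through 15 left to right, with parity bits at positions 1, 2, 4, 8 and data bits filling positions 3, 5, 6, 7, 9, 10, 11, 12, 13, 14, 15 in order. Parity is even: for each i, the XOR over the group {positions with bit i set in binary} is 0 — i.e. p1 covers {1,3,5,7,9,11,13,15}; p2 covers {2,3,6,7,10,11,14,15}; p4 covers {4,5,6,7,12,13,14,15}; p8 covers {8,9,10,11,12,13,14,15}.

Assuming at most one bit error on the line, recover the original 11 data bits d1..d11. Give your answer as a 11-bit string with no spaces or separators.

s1 (pos 1,3,5,7,9,11,13,15): 0⊕1⊕0⊕0⊕1⊕1⊕0⊕0 = 1
s2 (pos 2,3,6,7,10,11,14,15): 0⊕1⊕1⊕0⊕1⊕1⊕1⊕0 = 1
s4 (pos 4,5,6,7,12,13,14,15): 0⊕0⊕1⊕0⊕0⊕0⊕1⊕0 = 0
s8 (pos 8,9,10,11,12,13,14,15): 0⊕1⊕1⊕1⊕0⊕0⊕1⊕0 = 0
Syndrome s8…s1 = 0011 → error at position 3.
Flip position 3: 001001001110010 → 000001001110010
Read data bits from positions 3,5,6,7,9,10,11,12,13,14,15: 00101110010

00101110010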